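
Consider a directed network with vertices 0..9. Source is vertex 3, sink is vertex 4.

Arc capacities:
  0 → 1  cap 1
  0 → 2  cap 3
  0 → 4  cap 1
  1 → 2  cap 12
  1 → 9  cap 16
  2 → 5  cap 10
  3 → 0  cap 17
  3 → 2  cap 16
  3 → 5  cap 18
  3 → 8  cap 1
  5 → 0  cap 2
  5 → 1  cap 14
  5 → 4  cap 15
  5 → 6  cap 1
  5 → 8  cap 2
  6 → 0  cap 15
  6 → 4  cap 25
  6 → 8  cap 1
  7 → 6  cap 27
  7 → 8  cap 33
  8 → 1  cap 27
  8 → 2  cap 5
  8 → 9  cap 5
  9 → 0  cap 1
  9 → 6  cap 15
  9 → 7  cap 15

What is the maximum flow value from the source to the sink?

Maximum flow value: 31

augment #1: 3→0→4 bottleneck 1, total now 1
augment #2: 3→5→4 bottleneck 15, total now 16
augment #3: 3→5→6→4 bottleneck 1, total now 17
augment #4: 3→8→9→6→4 bottleneck 1, total now 18
augment #5: 3→0→1→9→6→4 bottleneck 1, total now 19
augment #6: 3→5→1→9→6→4 bottleneck 2, total now 21
augment #7: 3→2→5→1→9→6→4 bottleneck 10, total now 31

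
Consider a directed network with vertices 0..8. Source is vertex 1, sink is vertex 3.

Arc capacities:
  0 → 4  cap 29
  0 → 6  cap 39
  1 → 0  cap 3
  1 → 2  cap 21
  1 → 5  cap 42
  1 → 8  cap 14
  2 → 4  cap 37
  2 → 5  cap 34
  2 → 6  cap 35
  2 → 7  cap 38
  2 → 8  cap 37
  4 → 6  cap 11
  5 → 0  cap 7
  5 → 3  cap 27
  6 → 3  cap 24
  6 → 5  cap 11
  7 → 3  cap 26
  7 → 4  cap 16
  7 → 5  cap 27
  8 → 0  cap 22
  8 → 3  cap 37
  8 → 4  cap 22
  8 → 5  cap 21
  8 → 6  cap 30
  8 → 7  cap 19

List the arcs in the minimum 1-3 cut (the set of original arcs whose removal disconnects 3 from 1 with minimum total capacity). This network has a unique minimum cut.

Min-cut arcs: {(1,0), (1,2), (1,8), (5,0), (5,3)} (total capacity 72)

augment #1: 1→5→3 push 27
augment #2: 1→8→3 push 14
augment #3: 1→0→6→3 push 3
augment #4: 1→2→6→3 push 21
augment #5: 1→5→0→6→2→7→3 push 7
max flow = 72; residual-reachable set from 1 gives S-side
cut edges (S→T): {(1,0), (1,2), (1,8), (5,0), (5,3)} total cap 72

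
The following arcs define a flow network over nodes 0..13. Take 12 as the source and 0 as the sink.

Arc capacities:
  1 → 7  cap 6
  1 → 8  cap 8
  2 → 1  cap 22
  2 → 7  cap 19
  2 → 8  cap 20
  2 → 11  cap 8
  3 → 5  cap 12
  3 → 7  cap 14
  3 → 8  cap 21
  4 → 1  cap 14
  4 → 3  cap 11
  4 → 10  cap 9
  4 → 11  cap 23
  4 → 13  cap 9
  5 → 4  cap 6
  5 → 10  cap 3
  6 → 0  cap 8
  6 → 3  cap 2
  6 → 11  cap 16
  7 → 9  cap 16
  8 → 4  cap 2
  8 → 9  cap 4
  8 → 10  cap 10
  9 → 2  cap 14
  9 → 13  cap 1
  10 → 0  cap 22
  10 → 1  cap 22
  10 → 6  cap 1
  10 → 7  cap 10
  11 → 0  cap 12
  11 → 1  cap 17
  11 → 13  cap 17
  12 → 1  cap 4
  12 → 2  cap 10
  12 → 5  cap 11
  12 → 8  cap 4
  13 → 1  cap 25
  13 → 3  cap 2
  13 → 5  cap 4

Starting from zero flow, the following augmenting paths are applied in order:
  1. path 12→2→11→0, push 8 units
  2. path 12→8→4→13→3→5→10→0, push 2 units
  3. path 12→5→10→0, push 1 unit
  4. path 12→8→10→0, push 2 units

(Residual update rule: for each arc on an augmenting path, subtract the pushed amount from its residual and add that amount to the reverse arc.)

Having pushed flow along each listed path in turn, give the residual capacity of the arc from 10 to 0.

Residual capacity of (10,0): 17

after path 1 (12→2→11→0, push 8): res(10,0)=22
after path 2 (12→8→4→13→3→5→10→0, push 2): res(10,0)=20
after path 3 (12→5→10→0, push 1): res(10,0)=19
after path 4 (12→8→10→0, push 2): res(10,0)=17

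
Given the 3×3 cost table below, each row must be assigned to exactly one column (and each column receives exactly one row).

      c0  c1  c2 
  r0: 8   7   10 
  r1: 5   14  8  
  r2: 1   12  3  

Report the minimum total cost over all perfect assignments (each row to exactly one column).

Minimum assignment cost: 15

optimal assignment: row0→col1 (cost 7), row1→col0 (cost 5), row2→col2 (cost 3)
total = 7 + 5 + 3 = 15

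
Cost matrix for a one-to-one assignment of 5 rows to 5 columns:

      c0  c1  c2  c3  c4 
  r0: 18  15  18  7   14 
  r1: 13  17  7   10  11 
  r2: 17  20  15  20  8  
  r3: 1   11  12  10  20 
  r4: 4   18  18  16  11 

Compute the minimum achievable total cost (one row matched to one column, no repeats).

optimal assignment: row0→col3 (cost 7), row1→col2 (cost 7), row2→col4 (cost 8), row3→col1 (cost 11), row4→col0 (cost 4)
total = 7 + 7 + 8 + 11 + 4 = 37

Minimum assignment cost: 37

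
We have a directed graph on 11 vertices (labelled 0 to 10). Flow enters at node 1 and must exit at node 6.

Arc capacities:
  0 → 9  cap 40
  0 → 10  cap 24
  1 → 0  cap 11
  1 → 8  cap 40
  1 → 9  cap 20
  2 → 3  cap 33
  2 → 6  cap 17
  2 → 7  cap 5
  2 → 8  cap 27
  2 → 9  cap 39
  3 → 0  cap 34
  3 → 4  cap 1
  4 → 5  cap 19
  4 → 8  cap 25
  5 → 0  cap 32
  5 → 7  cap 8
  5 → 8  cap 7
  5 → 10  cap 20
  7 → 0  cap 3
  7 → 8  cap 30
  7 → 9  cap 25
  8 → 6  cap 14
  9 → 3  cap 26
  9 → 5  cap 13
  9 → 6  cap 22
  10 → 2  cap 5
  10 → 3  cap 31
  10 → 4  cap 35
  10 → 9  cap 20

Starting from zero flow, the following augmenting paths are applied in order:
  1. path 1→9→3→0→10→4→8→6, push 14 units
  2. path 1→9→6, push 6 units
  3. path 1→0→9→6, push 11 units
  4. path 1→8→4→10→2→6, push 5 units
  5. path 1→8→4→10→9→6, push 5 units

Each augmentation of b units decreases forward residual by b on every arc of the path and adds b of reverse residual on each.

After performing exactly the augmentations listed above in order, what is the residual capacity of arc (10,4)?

Residual capacity of (10,4): 31

after path 1 (1→9→3→0→10→4→8→6, push 14): res(10,4)=21
after path 2 (1→9→6, push 6): res(10,4)=21
after path 3 (1→0→9→6, push 11): res(10,4)=21
after path 4 (1→8→4→10→2→6, push 5): res(10,4)=26
after path 5 (1→8→4→10→9→6, push 5): res(10,4)=31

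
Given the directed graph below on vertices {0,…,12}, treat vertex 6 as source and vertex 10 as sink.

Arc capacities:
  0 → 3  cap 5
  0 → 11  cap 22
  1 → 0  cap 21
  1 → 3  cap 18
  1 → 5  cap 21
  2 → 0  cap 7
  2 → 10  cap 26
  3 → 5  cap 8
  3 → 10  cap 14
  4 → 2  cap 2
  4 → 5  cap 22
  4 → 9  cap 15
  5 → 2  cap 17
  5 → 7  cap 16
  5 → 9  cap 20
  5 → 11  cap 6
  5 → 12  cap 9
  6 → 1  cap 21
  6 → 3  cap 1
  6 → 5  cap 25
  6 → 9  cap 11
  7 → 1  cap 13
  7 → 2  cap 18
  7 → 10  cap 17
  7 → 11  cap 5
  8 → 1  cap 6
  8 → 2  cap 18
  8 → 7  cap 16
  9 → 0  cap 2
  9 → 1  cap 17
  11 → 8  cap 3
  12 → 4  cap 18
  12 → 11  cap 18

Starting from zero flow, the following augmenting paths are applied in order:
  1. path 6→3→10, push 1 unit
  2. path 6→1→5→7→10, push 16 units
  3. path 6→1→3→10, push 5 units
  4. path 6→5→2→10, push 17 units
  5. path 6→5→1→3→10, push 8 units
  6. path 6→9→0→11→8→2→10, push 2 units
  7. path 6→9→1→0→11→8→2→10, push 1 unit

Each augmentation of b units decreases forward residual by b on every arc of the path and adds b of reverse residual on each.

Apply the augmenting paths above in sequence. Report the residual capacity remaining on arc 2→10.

after path 1 (6→3→10, push 1): res(2,10)=26
after path 2 (6→1→5→7→10, push 16): res(2,10)=26
after path 3 (6→1→3→10, push 5): res(2,10)=26
after path 4 (6→5→2→10, push 17): res(2,10)=9
after path 5 (6→5→1→3→10, push 8): res(2,10)=9
after path 6 (6→9→0→11→8→2→10, push 2): res(2,10)=7
after path 7 (6→9→1→0→11→8→2→10, push 1): res(2,10)=6

Residual capacity of (2,10): 6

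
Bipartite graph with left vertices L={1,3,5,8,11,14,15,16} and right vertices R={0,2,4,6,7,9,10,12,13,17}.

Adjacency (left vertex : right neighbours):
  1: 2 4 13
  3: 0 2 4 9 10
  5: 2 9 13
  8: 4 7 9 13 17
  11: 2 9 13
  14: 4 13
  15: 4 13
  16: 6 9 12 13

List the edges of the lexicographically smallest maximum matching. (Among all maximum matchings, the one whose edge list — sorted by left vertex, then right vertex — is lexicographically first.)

Lex-smallest maximum matching: {(1,2), (3,0), (5,9), (8,7), (11,13), (14,4), (16,6)}

|M| = 7 (so the lex-smallest maximum matching has 7 edges)
process left vertices in ascending order; for each, take the smallest-labelled available neighbour that still permits 7 edges overall, or leave it unmatched if none does
lex-smallest matching: {1-2, 3-0, 5-9, 8-7, 11-13, 14-4, 16-6}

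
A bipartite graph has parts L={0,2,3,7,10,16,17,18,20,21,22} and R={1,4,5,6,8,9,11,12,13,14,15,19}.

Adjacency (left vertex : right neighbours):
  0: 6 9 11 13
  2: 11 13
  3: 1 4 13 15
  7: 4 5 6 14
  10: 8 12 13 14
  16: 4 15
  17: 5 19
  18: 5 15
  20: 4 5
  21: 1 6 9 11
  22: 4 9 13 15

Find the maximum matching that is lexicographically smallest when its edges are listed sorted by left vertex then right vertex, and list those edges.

|M| = 11 (so the lex-smallest maximum matching has 11 edges)
process left vertices in ascending order; for each, take the smallest-labelled available neighbour that still permits 11 edges overall, or leave it unmatched if none does
lex-smallest matching: {0-6, 2-11, 3-1, 7-14, 10-8, 16-4, 17-19, 18-15, 20-5, 21-9, 22-13}

Lex-smallest maximum matching: {(0,6), (2,11), (3,1), (7,14), (10,8), (16,4), (17,19), (18,15), (20,5), (21,9), (22,13)}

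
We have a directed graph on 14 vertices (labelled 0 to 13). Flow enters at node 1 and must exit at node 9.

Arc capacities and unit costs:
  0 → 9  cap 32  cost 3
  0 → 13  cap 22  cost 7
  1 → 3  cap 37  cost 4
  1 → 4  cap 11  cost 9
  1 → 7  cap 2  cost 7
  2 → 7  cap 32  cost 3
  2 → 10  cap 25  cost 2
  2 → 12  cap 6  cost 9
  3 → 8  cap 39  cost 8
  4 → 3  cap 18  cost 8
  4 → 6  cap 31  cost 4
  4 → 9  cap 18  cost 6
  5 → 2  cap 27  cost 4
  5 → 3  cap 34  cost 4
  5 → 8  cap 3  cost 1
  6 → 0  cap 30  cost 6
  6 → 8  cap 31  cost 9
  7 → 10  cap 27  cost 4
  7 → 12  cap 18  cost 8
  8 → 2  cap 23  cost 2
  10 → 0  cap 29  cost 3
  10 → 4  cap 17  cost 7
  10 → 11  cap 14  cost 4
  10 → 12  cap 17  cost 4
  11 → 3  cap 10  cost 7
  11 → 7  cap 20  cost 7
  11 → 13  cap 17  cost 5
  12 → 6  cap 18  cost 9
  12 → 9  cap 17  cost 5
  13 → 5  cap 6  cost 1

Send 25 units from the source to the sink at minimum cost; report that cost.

shortest-cost path #1: 1→4→9 push 11 @ unit cost 15 (adds 165)
shortest-cost path #2: 1→7→10→0→9 push 2 @ unit cost 17 (adds 34)
shortest-cost path #3: 1→3→8→2→10→0→9 push 12 @ unit cost 22 (adds 264)
total cost = 463

Minimum cost for 25 units: 463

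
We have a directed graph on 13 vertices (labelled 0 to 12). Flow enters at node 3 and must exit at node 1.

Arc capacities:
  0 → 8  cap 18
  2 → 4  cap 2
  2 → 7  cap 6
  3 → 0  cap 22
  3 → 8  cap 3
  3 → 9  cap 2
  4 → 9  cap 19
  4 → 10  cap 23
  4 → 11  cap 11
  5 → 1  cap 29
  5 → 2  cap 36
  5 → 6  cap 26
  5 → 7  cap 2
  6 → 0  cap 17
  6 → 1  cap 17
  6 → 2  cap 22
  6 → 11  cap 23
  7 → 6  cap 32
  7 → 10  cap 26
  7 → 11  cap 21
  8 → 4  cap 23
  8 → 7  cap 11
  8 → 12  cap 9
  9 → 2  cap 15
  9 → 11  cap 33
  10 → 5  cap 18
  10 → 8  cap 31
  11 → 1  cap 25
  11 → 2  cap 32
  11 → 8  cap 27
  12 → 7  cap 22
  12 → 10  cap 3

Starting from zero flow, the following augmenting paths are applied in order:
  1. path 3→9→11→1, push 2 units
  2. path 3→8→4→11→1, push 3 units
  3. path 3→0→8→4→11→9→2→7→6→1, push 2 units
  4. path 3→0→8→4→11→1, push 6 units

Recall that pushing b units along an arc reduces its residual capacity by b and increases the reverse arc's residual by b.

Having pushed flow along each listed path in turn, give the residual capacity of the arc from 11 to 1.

after path 1 (3→9→11→1, push 2): res(11,1)=23
after path 2 (3→8→4→11→1, push 3): res(11,1)=20
after path 3 (3→0→8→4→11→9→2→7→6→1, push 2): res(11,1)=20
after path 4 (3→0→8→4→11→1, push 6): res(11,1)=14

Residual capacity of (11,1): 14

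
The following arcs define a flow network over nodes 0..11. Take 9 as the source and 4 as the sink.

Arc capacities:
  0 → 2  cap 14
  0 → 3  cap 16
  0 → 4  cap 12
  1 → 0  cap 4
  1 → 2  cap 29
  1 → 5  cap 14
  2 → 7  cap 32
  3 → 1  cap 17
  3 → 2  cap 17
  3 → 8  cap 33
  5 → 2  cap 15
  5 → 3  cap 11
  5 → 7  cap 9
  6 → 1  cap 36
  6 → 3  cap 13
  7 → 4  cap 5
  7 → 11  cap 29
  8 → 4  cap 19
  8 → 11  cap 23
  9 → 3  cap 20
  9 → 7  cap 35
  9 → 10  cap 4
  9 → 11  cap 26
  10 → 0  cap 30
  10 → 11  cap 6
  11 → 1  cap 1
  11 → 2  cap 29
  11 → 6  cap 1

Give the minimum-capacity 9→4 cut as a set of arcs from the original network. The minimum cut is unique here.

augment #1: 9→7→4 push 5
augment #2: 9→3→8→4 push 19
augment #3: 9→10→0→4 push 4
augment #4: 9→3→1→0→4 push 1
augment #5: 9→11→1→0→4 push 1
augment #6: 9→11→6→1→0→4 push 1
max flow = 31; residual-reachable set from 9 gives S-side
cut edges (S→T): {(7,4), (9,3), (9,10), (11,1), (11,6)} total cap 31

Min-cut arcs: {(7,4), (9,3), (9,10), (11,1), (11,6)} (total capacity 31)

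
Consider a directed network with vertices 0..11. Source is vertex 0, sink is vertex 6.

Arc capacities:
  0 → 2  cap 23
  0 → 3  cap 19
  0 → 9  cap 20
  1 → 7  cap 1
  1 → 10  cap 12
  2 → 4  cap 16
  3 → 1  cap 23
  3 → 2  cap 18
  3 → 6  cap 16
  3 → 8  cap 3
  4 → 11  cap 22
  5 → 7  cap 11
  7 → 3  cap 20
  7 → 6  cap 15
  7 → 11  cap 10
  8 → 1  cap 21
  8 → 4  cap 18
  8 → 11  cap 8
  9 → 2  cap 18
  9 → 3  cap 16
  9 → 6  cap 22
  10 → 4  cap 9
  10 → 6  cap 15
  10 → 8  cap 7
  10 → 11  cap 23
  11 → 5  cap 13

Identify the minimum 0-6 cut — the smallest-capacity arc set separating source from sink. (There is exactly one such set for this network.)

Min-cut arcs: {(0,3), (0,9), (5,7)} (total capacity 50)

augment #1: 0→3→6 push 16
augment #2: 0→9→6 push 20
augment #3: 0→3→1→7→6 push 1
augment #4: 0→3→1→10→6 push 2
augment #5: 0→2→4→11→5→7→6 push 11
max flow = 50; residual-reachable set from 0 gives S-side
cut edges (S→T): {(0,3), (0,9), (5,7)} total cap 50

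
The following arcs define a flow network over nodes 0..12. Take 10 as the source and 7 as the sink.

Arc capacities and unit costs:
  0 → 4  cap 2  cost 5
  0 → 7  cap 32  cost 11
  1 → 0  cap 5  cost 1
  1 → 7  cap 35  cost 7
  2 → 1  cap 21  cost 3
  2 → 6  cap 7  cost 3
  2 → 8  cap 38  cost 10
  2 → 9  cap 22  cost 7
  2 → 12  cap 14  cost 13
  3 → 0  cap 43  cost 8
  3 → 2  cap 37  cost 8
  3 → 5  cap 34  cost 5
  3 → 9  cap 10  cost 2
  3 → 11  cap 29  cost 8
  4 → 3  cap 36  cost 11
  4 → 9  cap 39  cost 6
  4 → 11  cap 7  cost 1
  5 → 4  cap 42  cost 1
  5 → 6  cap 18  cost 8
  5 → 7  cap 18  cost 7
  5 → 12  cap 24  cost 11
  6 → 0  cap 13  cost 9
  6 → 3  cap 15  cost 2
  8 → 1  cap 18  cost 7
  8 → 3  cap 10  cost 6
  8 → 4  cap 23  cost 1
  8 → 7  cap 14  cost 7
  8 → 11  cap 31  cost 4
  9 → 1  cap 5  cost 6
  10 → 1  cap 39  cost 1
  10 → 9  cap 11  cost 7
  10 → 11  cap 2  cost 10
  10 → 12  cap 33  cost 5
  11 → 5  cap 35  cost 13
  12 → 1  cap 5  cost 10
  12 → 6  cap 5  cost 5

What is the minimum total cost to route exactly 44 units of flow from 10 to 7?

Minimum cost for 44 units: 452

shortest-cost path #1: 10→1→7 push 35 @ unit cost 8 (adds 280)
shortest-cost path #2: 10→1→0→7 push 4 @ unit cost 13 (adds 52)
shortest-cost path #3: 10→12→6→3→5→7 push 5 @ unit cost 24 (adds 120)
total cost = 452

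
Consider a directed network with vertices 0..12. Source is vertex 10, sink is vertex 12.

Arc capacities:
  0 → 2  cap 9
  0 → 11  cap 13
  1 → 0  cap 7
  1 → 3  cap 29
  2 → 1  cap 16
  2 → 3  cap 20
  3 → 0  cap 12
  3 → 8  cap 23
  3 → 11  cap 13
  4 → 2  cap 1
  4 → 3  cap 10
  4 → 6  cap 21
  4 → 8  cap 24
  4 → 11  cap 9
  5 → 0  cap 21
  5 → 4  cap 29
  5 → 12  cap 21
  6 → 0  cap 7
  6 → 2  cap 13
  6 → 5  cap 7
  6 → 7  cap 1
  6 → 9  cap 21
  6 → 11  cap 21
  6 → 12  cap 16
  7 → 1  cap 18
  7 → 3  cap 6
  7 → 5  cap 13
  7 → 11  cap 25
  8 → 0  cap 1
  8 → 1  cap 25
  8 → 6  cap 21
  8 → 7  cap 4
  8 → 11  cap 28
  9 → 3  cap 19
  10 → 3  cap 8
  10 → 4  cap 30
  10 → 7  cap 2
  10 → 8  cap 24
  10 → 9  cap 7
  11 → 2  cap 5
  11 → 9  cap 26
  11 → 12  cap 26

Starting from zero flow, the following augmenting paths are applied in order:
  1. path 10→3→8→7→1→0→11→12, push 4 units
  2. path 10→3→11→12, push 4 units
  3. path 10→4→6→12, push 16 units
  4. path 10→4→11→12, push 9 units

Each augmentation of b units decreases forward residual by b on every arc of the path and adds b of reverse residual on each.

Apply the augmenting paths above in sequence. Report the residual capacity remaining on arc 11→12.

Residual capacity of (11,12): 9

after path 1 (10→3→8→7→1→0→11→12, push 4): res(11,12)=22
after path 2 (10→3→11→12, push 4): res(11,12)=18
after path 3 (10→4→6→12, push 16): res(11,12)=18
after path 4 (10→4→11→12, push 9): res(11,12)=9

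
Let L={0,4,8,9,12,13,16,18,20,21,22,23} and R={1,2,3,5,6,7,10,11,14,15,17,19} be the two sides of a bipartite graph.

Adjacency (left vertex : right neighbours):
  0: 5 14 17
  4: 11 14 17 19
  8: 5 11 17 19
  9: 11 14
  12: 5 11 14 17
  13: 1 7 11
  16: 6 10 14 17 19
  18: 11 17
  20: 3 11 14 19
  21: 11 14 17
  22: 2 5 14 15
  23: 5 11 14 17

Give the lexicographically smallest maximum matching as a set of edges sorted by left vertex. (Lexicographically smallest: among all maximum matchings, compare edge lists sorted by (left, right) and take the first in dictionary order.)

Lex-smallest maximum matching: {(0,5), (4,11), (8,19), (9,14), (12,17), (13,1), (16,6), (20,3), (22,2)}

|M| = 9 (so the lex-smallest maximum matching has 9 edges)
process left vertices in ascending order; for each, take the smallest-labelled available neighbour that still permits 9 edges overall, or leave it unmatched if none does
lex-smallest matching: {0-5, 4-11, 8-19, 9-14, 12-17, 13-1, 16-6, 20-3, 22-2}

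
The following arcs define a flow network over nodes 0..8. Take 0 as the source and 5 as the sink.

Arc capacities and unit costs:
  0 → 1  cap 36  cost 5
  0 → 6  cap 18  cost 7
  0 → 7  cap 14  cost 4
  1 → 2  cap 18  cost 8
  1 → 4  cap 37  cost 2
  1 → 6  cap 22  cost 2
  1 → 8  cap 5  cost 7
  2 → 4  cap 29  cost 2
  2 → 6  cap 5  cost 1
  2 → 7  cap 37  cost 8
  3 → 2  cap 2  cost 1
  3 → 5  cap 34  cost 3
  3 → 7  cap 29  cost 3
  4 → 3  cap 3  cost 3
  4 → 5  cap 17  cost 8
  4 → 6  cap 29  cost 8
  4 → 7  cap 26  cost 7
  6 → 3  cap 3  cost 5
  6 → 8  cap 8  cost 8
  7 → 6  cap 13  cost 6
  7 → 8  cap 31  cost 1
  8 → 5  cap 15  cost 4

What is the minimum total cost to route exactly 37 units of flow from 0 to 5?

shortest-cost path #1: 0→7→8→5 push 14 @ unit cost 9 (adds 126)
shortest-cost path #2: 0→1→4→3→5 push 3 @ unit cost 13 (adds 39)
shortest-cost path #3: 0→1→4→5 push 17 @ unit cost 15 (adds 255)
shortest-cost path #4: 0→6→3→5 push 3 @ unit cost 15 (adds 45)
total cost = 465

Minimum cost for 37 units: 465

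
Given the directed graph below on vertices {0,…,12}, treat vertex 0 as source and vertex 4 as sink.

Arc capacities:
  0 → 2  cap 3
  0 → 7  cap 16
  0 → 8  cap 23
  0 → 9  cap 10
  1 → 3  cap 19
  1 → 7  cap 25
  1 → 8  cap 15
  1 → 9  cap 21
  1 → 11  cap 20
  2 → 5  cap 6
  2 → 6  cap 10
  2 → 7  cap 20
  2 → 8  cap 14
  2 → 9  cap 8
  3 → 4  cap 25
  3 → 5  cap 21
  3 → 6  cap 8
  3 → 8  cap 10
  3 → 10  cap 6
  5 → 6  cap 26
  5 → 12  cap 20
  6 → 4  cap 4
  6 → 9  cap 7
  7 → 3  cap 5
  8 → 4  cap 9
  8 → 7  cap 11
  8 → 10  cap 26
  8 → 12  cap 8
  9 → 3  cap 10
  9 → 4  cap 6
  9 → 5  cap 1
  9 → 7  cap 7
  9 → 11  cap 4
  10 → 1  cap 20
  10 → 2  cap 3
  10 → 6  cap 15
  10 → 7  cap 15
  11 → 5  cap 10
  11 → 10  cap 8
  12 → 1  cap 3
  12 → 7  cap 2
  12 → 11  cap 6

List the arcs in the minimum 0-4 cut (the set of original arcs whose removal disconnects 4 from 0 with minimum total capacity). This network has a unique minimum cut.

Min-cut arcs: {(0,2), (0,8), (0,9), (7,3)} (total capacity 41)

augment #1: 0→8→4 push 9
augment #2: 0→9→4 push 6
augment #3: 0→2→6→4 push 3
augment #4: 0→7→3→4 push 5
augment #5: 0→9→3→4 push 4
augment #6: 0→8→10→6→4 push 1
augment #7: 0→8→10→1→3→4 push 13
max flow = 41; residual-reachable set from 0 gives S-side
cut edges (S→T): {(0,2), (0,8), (0,9), (7,3)} total cap 41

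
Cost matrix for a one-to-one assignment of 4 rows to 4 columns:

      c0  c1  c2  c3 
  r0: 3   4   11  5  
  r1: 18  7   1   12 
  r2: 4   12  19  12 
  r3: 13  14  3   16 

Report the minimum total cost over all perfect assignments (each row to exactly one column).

Minimum assignment cost: 19

optimal assignment: row0→col3 (cost 5), row1→col1 (cost 7), row2→col0 (cost 4), row3→col2 (cost 3)
total = 5 + 7 + 4 + 3 = 19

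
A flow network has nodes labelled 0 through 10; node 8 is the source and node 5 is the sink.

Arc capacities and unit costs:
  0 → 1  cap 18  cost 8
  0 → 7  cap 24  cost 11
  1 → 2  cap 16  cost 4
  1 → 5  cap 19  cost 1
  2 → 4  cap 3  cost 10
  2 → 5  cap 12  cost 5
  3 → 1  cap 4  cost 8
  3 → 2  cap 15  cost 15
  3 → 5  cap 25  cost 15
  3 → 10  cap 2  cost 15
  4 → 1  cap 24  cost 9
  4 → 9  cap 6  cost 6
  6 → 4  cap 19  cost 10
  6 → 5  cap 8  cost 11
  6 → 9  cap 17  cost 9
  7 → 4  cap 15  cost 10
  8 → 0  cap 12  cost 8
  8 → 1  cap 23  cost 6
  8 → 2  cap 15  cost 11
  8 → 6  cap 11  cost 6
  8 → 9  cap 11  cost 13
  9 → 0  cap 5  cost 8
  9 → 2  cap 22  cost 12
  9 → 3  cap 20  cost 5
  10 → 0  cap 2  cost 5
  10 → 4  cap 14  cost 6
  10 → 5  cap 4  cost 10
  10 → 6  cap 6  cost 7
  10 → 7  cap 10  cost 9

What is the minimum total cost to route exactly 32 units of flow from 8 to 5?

Minimum cost for 32 units: 338

shortest-cost path #1: 8→1→5 push 19 @ unit cost 7 (adds 133)
shortest-cost path #2: 8→1→2→5 push 4 @ unit cost 15 (adds 60)
shortest-cost path #3: 8→2→5 push 8 @ unit cost 16 (adds 128)
shortest-cost path #4: 8→6→5 push 1 @ unit cost 17 (adds 17)
total cost = 338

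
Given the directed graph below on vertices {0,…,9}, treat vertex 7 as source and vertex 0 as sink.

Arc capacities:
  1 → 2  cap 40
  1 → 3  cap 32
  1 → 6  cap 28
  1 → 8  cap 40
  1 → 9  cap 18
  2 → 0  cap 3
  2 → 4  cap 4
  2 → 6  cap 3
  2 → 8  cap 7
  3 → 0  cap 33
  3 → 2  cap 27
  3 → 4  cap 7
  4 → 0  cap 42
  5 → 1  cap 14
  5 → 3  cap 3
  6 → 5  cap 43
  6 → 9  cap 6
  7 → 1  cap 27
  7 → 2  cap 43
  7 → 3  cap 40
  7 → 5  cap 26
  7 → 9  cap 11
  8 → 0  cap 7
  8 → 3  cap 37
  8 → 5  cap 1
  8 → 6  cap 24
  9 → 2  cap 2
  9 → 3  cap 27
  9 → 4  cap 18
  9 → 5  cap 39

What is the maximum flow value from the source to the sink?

augment #1: 7→2→0 bottleneck 3, total now 3
augment #2: 7→3→0 bottleneck 33, total now 36
augment #3: 7→1→8→0 bottleneck 7, total now 43
augment #4: 7→2→4→0 bottleneck 4, total now 47
augment #5: 7→3→4→0 bottleneck 7, total now 54
augment #6: 7→9→4→0 bottleneck 11, total now 65
augment #7: 7→1→9→4→0 bottleneck 7, total now 72

Maximum flow value: 72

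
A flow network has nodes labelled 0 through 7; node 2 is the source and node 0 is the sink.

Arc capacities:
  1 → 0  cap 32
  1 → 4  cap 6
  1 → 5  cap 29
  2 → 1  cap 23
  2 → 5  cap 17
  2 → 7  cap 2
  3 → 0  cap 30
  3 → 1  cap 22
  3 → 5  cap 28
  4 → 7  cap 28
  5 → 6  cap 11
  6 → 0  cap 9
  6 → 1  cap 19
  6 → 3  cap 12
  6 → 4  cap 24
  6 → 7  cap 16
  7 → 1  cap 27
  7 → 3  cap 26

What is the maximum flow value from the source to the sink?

augment #1: 2→1→0 bottleneck 23, total now 23
augment #2: 2→5→6→0 bottleneck 9, total now 32
augment #3: 2→7→1→0 bottleneck 2, total now 34
augment #4: 2→5→6→1→0 bottleneck 2, total now 36

Maximum flow value: 36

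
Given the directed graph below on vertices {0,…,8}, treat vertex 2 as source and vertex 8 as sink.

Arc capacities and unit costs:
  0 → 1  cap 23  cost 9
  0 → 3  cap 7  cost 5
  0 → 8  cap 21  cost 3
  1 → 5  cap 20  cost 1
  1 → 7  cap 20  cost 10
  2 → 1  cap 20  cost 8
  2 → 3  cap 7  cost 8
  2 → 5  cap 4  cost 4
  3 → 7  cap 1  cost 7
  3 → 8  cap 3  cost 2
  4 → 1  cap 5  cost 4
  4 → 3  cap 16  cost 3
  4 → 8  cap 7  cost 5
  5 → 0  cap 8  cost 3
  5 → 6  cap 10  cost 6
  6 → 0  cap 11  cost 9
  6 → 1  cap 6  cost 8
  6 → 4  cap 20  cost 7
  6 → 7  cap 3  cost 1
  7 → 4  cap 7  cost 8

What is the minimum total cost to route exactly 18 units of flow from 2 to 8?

shortest-cost path #1: 2→3→8 push 3 @ unit cost 10 (adds 30)
shortest-cost path #2: 2→5→0→8 push 4 @ unit cost 10 (adds 40)
shortest-cost path #3: 2→1→5→0→8 push 4 @ unit cost 15 (adds 60)
shortest-cost path #4: 2→1→5→6→0→8 push 7 @ unit cost 27 (adds 189)
total cost = 319

Minimum cost for 18 units: 319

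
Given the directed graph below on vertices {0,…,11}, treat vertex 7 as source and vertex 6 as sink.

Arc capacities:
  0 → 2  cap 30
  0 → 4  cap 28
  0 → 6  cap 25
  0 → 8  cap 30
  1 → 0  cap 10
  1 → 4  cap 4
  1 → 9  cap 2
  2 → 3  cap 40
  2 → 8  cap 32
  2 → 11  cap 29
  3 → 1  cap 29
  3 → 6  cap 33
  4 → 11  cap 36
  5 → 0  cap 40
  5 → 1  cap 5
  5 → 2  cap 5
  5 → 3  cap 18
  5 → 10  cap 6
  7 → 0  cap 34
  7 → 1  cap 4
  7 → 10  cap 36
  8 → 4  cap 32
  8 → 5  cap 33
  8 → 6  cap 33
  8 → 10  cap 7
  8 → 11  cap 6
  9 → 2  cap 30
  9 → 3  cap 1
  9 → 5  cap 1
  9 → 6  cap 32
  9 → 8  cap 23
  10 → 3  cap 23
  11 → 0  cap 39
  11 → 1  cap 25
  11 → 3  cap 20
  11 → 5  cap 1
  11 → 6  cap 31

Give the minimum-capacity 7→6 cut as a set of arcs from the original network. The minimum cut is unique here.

Min-cut arcs: {(7,0), (7,1), (10,3)} (total capacity 61)

augment #1: 7→0→6 push 25
augment #2: 7→0→8→6 push 9
augment #3: 7→1→9→6 push 2
augment #4: 7→10→3→6 push 23
augment #5: 7→1→0→8→6 push 2
max flow = 61; residual-reachable set from 7 gives S-side
cut edges (S→T): {(7,0), (7,1), (10,3)} total cap 61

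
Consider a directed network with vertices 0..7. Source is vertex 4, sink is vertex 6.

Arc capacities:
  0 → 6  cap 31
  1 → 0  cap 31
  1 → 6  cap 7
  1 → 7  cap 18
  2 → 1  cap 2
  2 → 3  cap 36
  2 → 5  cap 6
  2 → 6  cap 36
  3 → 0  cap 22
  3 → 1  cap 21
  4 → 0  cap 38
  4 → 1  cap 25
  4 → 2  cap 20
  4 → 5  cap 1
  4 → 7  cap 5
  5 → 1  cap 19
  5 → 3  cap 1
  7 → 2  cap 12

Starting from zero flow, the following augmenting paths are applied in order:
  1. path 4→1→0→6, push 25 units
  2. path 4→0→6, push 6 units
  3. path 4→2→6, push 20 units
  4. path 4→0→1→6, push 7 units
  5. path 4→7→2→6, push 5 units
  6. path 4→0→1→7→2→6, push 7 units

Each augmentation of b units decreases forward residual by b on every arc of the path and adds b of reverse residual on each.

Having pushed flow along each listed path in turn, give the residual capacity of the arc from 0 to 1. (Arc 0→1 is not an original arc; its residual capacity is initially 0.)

Residual capacity of (0,1): 11

after path 1 (4→1→0→6, push 25): res(0,1)=25
after path 2 (4→0→6, push 6): res(0,1)=25
after path 3 (4→2→6, push 20): res(0,1)=25
after path 4 (4→0→1→6, push 7): res(0,1)=18
after path 5 (4→7→2→6, push 5): res(0,1)=18
after path 6 (4→0→1→7→2→6, push 7): res(0,1)=11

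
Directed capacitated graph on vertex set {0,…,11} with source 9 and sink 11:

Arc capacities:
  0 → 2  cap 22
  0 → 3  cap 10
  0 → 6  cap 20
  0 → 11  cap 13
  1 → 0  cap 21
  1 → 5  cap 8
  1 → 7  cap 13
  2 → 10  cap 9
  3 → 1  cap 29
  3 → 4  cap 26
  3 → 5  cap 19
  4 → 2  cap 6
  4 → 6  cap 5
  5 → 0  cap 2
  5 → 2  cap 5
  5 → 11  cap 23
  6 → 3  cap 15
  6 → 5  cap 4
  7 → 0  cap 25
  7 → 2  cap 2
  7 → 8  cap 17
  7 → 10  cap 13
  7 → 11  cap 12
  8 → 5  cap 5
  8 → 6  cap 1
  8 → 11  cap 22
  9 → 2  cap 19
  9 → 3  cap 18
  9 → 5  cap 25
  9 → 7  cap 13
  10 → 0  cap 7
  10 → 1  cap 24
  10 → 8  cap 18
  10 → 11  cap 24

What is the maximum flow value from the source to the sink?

Maximum flow value: 65

augment #1: 9→5→11 bottleneck 23, total now 23
augment #2: 9→7→11 bottleneck 12, total now 35
augment #3: 9→2→10→11 bottleneck 9, total now 44
augment #4: 9→5→0→11 bottleneck 2, total now 46
augment #5: 9→7→0→11 bottleneck 1, total now 47
augment #6: 9→3→1→0→11 bottleneck 10, total now 57
augment #7: 9→3→1→7→8→11 bottleneck 8, total now 65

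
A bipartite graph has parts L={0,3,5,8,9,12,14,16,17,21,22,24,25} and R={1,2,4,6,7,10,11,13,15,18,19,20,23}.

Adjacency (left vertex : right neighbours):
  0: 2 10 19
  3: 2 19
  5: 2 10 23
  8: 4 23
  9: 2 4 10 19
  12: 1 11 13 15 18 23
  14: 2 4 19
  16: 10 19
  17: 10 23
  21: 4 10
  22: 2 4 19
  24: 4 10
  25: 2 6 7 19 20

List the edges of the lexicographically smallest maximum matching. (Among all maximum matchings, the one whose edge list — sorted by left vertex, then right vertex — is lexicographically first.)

Lex-smallest maximum matching: {(0,2), (3,19), (5,10), (8,4), (12,1), (17,23), (25,6)}

|M| = 7 (so the lex-smallest maximum matching has 7 edges)
process left vertices in ascending order; for each, take the smallest-labelled available neighbour that still permits 7 edges overall, or leave it unmatched if none does
lex-smallest matching: {0-2, 3-19, 5-10, 8-4, 12-1, 17-23, 25-6}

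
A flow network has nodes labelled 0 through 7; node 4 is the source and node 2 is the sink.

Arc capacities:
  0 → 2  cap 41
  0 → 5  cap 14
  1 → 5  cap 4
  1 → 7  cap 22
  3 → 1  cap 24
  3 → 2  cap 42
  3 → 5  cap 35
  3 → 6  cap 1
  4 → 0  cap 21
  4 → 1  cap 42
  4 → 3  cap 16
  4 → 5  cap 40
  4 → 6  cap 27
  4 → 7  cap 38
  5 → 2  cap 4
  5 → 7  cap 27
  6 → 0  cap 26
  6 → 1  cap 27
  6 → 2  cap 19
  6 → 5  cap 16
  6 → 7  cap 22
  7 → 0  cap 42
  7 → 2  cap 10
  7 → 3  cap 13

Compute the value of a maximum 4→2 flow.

augment #1: 4→0→2 bottleneck 21, total now 21
augment #2: 4→3→2 bottleneck 16, total now 37
augment #3: 4→5→2 bottleneck 4, total now 41
augment #4: 4→6→2 bottleneck 19, total now 60
augment #5: 4→7→2 bottleneck 10, total now 70
augment #6: 4→6→0→2 bottleneck 8, total now 78
augment #7: 4→7→0→2 bottleneck 12, total now 90
augment #8: 4→7→3→2 bottleneck 13, total now 103

Maximum flow value: 103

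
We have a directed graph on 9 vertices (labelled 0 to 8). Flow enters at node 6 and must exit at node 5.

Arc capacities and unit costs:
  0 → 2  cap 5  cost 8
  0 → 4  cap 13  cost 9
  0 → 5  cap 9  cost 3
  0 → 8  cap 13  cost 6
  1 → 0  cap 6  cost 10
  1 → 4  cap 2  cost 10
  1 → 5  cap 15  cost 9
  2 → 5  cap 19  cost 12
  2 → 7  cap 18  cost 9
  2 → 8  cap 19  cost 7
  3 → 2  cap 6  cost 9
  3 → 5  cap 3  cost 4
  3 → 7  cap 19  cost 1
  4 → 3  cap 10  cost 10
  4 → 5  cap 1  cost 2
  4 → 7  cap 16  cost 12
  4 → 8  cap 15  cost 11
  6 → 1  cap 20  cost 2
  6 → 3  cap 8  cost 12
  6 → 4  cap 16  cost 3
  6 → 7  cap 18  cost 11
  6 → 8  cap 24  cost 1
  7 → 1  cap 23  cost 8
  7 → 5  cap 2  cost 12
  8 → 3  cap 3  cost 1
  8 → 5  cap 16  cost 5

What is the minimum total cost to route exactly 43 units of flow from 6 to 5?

Minimum cost for 43 units: 437

shortest-cost path #1: 6→4→5 push 1 @ unit cost 5 (adds 5)
shortest-cost path #2: 6→8→5 push 16 @ unit cost 6 (adds 96)
shortest-cost path #3: 6→8→3→5 push 3 @ unit cost 6 (adds 18)
shortest-cost path #4: 6→1→5 push 15 @ unit cost 11 (adds 165)
shortest-cost path #5: 6→1→0→5 push 5 @ unit cost 15 (adds 75)
shortest-cost path #6: 6→7→5 push 2 @ unit cost 23 (adds 46)
shortest-cost path #7: 6→7→1→0→5 push 1 @ unit cost 32 (adds 32)
total cost = 437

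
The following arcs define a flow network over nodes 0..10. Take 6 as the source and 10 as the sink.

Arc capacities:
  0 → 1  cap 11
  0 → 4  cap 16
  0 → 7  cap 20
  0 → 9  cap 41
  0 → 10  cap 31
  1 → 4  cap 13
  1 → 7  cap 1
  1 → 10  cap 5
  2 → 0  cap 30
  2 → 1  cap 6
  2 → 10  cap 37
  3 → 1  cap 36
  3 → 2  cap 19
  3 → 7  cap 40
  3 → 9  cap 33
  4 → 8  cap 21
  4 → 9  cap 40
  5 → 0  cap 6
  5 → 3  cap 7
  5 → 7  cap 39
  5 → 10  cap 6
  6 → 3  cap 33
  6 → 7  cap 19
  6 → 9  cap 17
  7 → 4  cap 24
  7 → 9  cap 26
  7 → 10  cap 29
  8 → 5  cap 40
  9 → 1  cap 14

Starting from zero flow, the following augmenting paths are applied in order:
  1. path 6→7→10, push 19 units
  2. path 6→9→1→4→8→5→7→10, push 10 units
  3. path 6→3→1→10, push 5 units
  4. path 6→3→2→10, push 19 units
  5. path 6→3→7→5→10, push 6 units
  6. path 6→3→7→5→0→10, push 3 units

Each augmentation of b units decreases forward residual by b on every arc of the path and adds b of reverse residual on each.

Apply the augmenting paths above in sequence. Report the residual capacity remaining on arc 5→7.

Residual capacity of (5,7): 38

after path 1 (6→7→10, push 19): res(5,7)=39
after path 2 (6→9→1→4→8→5→7→10, push 10): res(5,7)=29
after path 3 (6→3→1→10, push 5): res(5,7)=29
after path 4 (6→3→2→10, push 19): res(5,7)=29
after path 5 (6→3→7→5→10, push 6): res(5,7)=35
after path 6 (6→3→7→5→0→10, push 3): res(5,7)=38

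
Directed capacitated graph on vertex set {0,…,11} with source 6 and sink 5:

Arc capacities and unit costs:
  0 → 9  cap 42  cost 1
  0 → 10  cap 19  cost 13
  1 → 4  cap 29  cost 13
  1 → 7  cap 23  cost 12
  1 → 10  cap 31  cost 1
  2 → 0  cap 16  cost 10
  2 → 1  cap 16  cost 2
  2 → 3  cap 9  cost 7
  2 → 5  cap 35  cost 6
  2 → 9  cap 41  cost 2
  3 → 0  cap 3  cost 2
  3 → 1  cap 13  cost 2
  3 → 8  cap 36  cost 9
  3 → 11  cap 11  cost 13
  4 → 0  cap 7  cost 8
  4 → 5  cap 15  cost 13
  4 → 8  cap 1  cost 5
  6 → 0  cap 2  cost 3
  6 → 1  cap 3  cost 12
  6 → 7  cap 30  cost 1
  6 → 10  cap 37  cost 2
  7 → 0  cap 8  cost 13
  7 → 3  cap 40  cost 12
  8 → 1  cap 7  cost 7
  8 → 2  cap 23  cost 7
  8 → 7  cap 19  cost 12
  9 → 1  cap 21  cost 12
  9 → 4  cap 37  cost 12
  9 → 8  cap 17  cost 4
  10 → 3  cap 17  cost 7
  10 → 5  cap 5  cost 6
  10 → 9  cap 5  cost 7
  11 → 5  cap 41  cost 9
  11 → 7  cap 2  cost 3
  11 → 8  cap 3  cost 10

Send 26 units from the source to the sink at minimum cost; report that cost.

Minimum cost for 26 units: 640

shortest-cost path #1: 6→10→5 push 5 @ unit cost 8 (adds 40)
shortest-cost path #2: 6→0→9→8→2→5 push 2 @ unit cost 21 (adds 42)
shortest-cost path #3: 6→10→9→8→2→5 push 5 @ unit cost 26 (adds 130)
shortest-cost path #4: 6→10→3→0→9→8→2→5 push 3 @ unit cost 29 (adds 87)
shortest-cost path #5: 6→10→3→11→5 push 11 @ unit cost 31 (adds 341)
total cost = 640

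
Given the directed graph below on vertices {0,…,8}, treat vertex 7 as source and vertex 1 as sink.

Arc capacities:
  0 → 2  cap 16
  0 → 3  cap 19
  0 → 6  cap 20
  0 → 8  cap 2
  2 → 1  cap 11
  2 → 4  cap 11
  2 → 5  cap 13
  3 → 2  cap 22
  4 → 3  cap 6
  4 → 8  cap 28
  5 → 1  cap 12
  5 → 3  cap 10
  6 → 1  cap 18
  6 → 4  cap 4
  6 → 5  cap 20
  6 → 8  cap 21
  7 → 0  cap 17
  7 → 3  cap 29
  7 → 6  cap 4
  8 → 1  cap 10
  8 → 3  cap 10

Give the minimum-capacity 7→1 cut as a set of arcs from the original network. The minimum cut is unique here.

Min-cut arcs: {(3,2), (7,0), (7,6)} (total capacity 43)

augment #1: 7→6→1 push 4
augment #2: 7→0→2→1 push 11
augment #3: 7→0→6→1 push 6
augment #4: 7→3→2→5→1 push 12
augment #5: 7→3→2→0→6→1 push 8
augment #6: 7→3→2→0→8→1 push 2
max flow = 43; residual-reachable set from 7 gives S-side
cut edges (S→T): {(3,2), (7,0), (7,6)} total cap 43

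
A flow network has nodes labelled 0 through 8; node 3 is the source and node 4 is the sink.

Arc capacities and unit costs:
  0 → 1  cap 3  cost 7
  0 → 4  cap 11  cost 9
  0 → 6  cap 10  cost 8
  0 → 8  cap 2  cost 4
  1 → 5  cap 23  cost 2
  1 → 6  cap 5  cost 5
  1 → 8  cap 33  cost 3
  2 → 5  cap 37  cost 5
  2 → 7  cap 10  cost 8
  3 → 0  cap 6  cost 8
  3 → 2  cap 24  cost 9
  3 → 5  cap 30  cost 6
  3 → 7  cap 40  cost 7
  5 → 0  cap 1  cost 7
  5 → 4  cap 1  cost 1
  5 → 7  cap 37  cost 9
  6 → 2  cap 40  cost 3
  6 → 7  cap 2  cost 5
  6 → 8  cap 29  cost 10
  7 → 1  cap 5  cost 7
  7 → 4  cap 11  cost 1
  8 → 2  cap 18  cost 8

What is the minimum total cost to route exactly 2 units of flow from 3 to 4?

Minimum cost for 2 units: 15

shortest-cost path #1: 3→5→4 push 1 @ unit cost 7 (adds 7)
shortest-cost path #2: 3→7→4 push 1 @ unit cost 8 (adds 8)
total cost = 15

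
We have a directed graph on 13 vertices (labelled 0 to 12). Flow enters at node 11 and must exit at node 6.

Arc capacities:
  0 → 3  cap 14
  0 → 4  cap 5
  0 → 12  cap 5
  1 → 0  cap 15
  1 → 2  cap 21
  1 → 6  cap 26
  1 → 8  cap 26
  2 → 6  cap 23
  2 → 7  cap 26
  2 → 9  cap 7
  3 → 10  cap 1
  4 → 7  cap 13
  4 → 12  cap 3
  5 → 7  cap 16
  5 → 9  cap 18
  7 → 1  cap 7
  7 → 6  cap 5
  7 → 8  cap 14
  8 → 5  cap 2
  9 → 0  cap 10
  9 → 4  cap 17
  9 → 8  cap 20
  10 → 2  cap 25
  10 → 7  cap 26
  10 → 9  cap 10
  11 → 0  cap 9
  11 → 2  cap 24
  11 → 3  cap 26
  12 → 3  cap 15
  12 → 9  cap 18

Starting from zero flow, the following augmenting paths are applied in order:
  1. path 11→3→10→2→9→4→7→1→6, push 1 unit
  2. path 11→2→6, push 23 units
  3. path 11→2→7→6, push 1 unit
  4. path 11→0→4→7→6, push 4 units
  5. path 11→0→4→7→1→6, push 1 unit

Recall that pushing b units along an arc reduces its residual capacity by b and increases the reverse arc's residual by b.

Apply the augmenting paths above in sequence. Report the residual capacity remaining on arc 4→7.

after path 1 (11→3→10→2→9→4→7→1→6, push 1): res(4,7)=12
after path 2 (11→2→6, push 23): res(4,7)=12
after path 3 (11→2→7→6, push 1): res(4,7)=12
after path 4 (11→0→4→7→6, push 4): res(4,7)=8
after path 5 (11→0→4→7→1→6, push 1): res(4,7)=7

Residual capacity of (4,7): 7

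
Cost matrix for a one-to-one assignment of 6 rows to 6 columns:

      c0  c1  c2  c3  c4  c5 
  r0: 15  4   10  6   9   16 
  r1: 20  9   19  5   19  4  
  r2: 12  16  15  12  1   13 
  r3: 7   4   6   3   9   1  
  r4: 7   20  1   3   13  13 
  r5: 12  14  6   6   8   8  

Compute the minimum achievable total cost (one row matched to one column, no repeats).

Minimum assignment cost: 23

optimal assignment: row0→col1 (cost 4), row1→col5 (cost 4), row2→col4 (cost 1), row3→col0 (cost 7), row4→col2 (cost 1), row5→col3 (cost 6)
total = 4 + 4 + 1 + 7 + 1 + 6 = 23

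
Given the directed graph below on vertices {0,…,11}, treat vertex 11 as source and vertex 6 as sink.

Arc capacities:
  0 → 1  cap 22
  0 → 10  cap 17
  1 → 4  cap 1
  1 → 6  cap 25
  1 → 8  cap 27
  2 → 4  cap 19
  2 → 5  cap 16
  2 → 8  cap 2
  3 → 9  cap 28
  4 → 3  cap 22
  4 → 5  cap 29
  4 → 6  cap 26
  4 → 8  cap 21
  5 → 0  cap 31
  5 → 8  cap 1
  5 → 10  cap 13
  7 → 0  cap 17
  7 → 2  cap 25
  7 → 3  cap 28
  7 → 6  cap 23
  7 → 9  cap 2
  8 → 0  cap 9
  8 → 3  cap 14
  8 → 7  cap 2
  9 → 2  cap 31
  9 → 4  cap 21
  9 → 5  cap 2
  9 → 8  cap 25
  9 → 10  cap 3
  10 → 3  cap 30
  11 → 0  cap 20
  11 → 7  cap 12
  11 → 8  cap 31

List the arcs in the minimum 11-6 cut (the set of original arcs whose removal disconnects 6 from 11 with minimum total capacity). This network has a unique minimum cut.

Min-cut arcs: {(8,0), (8,3), (8,7), (11,0), (11,7)} (total capacity 57)

augment #1: 11→7→6 push 12
augment #2: 11→0→1→6 push 20
augment #3: 11→8→7→6 push 2
augment #4: 11→8→0→1→6 push 2
augment #5: 11→8→3→9→4→6 push 14
augment #6: 11→8→0→10→3→9→4→6 push 7
max flow = 57; residual-reachable set from 11 gives S-side
cut edges (S→T): {(8,0), (8,3), (8,7), (11,0), (11,7)} total cap 57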